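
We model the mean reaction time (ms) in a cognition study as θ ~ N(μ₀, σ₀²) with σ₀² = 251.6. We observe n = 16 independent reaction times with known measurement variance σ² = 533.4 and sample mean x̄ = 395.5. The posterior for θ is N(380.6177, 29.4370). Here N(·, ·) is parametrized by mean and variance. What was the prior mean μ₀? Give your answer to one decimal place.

μ₀ = 268.3

The posterior mean is a precision-weighted average: μ_n = (τ₀μ₀ + τ_data·x̄)/(τ₀+τ_data), with τ₀=1/σ₀² and τ_data=n/σ².
Here τ₀ = 1/251.6 = 0.003975 and τ_data = 16/533.4 = 0.029996, so τ_n = 0.033971.
Rearranging for μ₀: μ₀ = (μ_n·τ_n − τ_data·x̄)/τ₀ = (380.6177·0.033971 − 0.029996·395.5) / 0.003975 = 1.066546/0.003975 ≈ 268.3.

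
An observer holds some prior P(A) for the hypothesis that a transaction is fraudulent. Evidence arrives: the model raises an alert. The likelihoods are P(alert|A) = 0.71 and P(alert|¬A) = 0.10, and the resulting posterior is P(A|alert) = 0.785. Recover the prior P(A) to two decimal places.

P(A) = 0.34

Bayes' rule in odds form gives O(A|E) = O(A)·[P(E|A)/P(E|¬A)], hence O(A) = O(A|E)/LR.
Posterior odds = 0.785/(1−0.785) = 3.6512. LR = 0.71/0.10 = 7.1000.
Prior odds = 3.6512/7.1000 = 0.5143, so P(A) = 0.5143/(1+0.5143) ≈ 0.34.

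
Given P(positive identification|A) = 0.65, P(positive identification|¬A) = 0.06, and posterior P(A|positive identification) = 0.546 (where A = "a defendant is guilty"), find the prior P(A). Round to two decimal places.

P(A) = 0.10

Bayes' rule in odds form gives O(A|E) = O(A)·[P(E|A)/P(E|¬A)], hence O(A) = O(A|E)/LR.
Posterior odds = 0.546/(1−0.546) = 1.2026. LR = 0.65/0.06 = 10.8333.
Prior odds = 1.2026/10.8333 = 0.1110, so P(A) = 0.1110/(1+0.1110) ≈ 0.10.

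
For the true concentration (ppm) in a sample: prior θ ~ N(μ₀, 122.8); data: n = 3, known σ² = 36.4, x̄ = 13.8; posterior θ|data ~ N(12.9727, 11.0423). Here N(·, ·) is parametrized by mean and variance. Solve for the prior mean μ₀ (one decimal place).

μ₀ = 4.6

The posterior mean is a precision-weighted average: μ_n = (τ₀μ₀ + τ_data·x̄)/(τ₀+τ_data), with τ₀=1/σ₀² and τ_data=n/σ².
Here τ₀ = 1/122.8 = 0.008143 and τ_data = 3/36.4 = 0.082418, so τ_n = 0.090561.
Rearranging for μ₀: μ₀ = (μ_n·τ_n − τ_data·x̄)/τ₀ = (12.9727·0.090561 − 0.082418·13.8) / 0.008143 = 0.037452/0.008143 ≈ 4.6.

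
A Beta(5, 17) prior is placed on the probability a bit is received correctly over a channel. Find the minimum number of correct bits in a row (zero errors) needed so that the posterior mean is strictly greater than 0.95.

After k correct bits and 0 errors the posterior is Beta(5+k, 17), with mean (5+k)/(5+17+k).
Set (5+k)/(22+k) > 0.95 and solve: k > (0.95·22 − 5)/(1 − 0.95) = 318.000.
The smallest integer exceeding 318.000 is 319, and checking k=319: (324)/(341) = 0.9501 > 0.95.

k = 319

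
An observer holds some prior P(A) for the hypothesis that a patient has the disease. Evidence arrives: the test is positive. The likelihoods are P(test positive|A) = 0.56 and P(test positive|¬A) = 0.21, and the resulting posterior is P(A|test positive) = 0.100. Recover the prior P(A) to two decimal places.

Bayes' rule in odds form gives O(A|E) = O(A)·[P(E|A)/P(E|¬A)], hence O(A) = O(A|E)/LR.
Posterior odds = 0.100/(1−0.100) = 0.1111. LR = 0.56/0.21 = 2.6667.
Prior odds = 0.1111/2.6667 = 0.0417, so P(A) = 0.0417/(1+0.0417) ≈ 0.04.

P(A) = 0.04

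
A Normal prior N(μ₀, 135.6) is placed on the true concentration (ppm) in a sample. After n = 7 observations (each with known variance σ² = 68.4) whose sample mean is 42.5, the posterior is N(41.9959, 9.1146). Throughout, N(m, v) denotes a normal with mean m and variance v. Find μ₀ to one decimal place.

μ₀ = 35.0

With known observation variance, the Normal–Normal posterior has precision τ_n = τ₀ + n/σ² and mean μ_n = (τ₀μ₀ + (n/σ²)x̄)/τ_n.
Here τ₀ = 1/135.6 = 0.007375 and τ_data = 7/68.4 = 0.102339, so τ_n = 0.109714.
Rearranging for μ₀: μ₀ = (μ_n·τ_n − τ_data·x̄)/τ₀ = (41.9959·0.109714 − 0.102339·42.5) / 0.007375 = 0.258131/0.007375 ≈ 35.0.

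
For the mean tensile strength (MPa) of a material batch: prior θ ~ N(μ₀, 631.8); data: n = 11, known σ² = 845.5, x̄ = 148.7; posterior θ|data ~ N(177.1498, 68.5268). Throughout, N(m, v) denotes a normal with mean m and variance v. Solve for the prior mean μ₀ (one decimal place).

μ₀ = 411.0

The posterior mean is a precision-weighted average: μ_n = (τ₀μ₀ + τ_data·x̄)/(τ₀+τ_data), with τ₀=1/σ₀² and τ_data=n/σ².
Here τ₀ = 1/631.8 = 0.001583 and τ_data = 11/845.5 = 0.013010, so τ_n = 0.014593.
Rearranging for μ₀: μ₀ = (μ_n·τ_n − τ_data·x̄)/τ₀ = (177.1498·0.014593 − 0.013010·148.7) / 0.001583 = 0.650560/0.001583 ≈ 411.0.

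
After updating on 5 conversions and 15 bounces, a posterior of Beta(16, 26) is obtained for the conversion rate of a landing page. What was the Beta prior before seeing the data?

Beta is conjugate to the binomial likelihood: posterior = Beta(α+s, β+f).
Subtract the data counts: 16−5=11, 26−15=11.

Beta(11, 11)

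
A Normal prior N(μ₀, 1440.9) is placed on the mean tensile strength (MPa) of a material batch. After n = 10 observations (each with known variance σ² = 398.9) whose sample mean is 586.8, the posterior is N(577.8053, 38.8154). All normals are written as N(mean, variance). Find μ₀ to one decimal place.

With known observation variance, the Normal–Normal posterior has precision τ_n = τ₀ + n/σ² and mean μ_n = (τ₀μ₀ + (n/σ²)x̄)/τ_n.
Here τ₀ = 1/1440.9 = 0.000694 and τ_data = 10/398.9 = 0.025069, so τ_n = 0.025763.
Rearranging for μ₀: μ₀ = (μ_n·τ_n − τ_data·x̄)/τ₀ = (577.8053·0.025763 − 0.025069·586.8) / 0.000694 = 0.175509/0.000694 ≈ 252.9.

μ₀ = 252.9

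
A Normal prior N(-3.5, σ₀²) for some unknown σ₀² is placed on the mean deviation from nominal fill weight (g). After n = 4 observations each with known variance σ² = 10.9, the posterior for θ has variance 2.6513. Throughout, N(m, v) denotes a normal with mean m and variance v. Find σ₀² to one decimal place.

σ₀² = 98.0

Posterior precision equals prior precision plus data precision: 1/σ_n² = 1/σ₀² + n/σ².
So 1/σ₀² = 1/2.6513 − 4/10.9 = 0.377173 − 0.366972 = 0.010201.
Hence σ₀² = 1/0.010201 ≈ 98.0.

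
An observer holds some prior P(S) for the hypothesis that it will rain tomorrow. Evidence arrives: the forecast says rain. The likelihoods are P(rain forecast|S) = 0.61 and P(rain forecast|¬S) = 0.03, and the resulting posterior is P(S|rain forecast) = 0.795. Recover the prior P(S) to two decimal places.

P(S) = 0.16

Bayes' rule in odds form gives O(S|E) = O(S)·[P(E|S)/P(E|¬S)], hence O(S) = O(S|E)/LR.
Posterior odds = 0.795/(1−0.795) = 3.8780. LR = 0.61/0.03 = 20.3333.
Prior odds = 3.8780/20.3333 = 0.1907, so P(S) = 0.1907/(1+0.1907) ≈ 0.16.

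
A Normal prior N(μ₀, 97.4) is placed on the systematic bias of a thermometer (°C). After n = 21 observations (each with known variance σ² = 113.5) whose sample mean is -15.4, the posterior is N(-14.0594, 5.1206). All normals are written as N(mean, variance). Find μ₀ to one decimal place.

μ₀ = 10.1

The posterior mean is a precision-weighted average: μ_n = (τ₀μ₀ + τ_data·x̄)/(τ₀+τ_data), with τ₀=1/σ₀² and τ_data=n/σ².
Here τ₀ = 1/97.4 = 0.010267 and τ_data = 21/113.5 = 0.185022, so τ_n = 0.195289.
Rearranging for μ₀: μ₀ = (μ_n·τ_n − τ_data·x̄)/τ₀ = (-14.0594·0.195289 − 0.185022·-15.4) / 0.010267 = 0.103693/0.010267 ≈ 10.1.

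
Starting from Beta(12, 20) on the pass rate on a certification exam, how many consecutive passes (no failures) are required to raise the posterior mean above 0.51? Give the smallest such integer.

After k passes and 0 failures the posterior is Beta(12+k, 20), with mean (12+k)/(12+20+k).
Set (12+k)/(32+k) > 0.51 and solve: k > (0.51·32 − 12)/(1 − 0.51) = 8.816.
The smallest integer exceeding 8.816 is 9, and checking k=9: (21)/(41) = 0.5122 > 0.51.

k = 9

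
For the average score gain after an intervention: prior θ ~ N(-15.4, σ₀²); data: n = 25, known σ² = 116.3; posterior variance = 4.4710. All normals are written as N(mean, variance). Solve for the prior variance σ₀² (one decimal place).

σ₀² = 114.9

For the Normal–Normal model with known σ², precisions add: τ_n = τ₀ + n/σ².
So 1/σ₀² = 1/4.4710 − 25/116.3 = 0.223664 − 0.214961 = 0.008703.
Hence σ₀² = 1/0.008703 ≈ 114.9.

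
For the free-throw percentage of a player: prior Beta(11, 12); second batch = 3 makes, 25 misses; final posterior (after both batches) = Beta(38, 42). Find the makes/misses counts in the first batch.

Because Beta–binomial updating is additive in the counts, the combined data contributed (α_post−α_prior, β_post−β_prior) successes and failures.
Total across both batches: 38−11=27 makes, 42−12=30 misses.
Subtract the second batch: 27−3=24 makes and 30−25=5 misses.

24 makes and 5 misses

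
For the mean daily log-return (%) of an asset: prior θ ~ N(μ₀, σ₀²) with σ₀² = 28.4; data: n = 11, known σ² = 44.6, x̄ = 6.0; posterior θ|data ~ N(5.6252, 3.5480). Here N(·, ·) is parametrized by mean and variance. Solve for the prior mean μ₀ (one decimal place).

With known observation variance, the Normal–Normal posterior has precision τ_n = τ₀ + n/σ² and mean μ_n = (τ₀μ₀ + (n/σ²)x̄)/τ_n.
Here τ₀ = 1/28.4 = 0.035211 and τ_data = 11/44.6 = 0.246637, so τ_n = 0.281848.
Rearranging for μ₀: μ₀ = (μ_n·τ_n − τ_data·x̄)/τ₀ = (5.6252·0.281848 − 0.246637·6.0) / 0.035211 = 0.105629/0.035211 ≈ 3.0.

μ₀ = 3.0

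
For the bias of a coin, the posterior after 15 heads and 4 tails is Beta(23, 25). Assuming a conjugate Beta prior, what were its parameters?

Beta(8, 21)

A Beta(α, β) prior with s successes and f failures in binomial data gives a Beta(α+s, β+f) posterior.
So α = 23 − 15 = 8 and β = 25 − 4 = 21.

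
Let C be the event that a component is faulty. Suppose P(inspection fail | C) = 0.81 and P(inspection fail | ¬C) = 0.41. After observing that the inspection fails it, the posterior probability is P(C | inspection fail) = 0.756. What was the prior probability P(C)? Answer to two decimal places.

Bayes' rule in odds form gives O(C|E) = O(C)·[P(E|C)/P(E|¬C)], hence O(C) = O(C|E)/LR.
Posterior odds = 0.756/(1−0.756) = 3.0984. LR = 0.81/0.41 = 1.9756.
Prior odds = 3.0984/1.9756 = 1.5683, so P(C) = 1.5683/(1+1.5683) ≈ 0.61.

P(C) = 0.61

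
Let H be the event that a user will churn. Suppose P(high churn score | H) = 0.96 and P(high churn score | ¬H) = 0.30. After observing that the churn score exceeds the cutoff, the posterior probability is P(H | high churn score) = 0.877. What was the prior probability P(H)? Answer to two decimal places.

P(H) = 0.69

Bayes' rule in odds form gives O(H|E) = O(H)·[P(E|H)/P(E|¬H)], hence O(H) = O(H|E)/LR.
Posterior odds = 0.877/(1−0.877) = 7.1301. LR = 0.96/0.30 = 3.2000.
Prior odds = 7.1301/3.2000 = 2.2282, so P(H) = 2.2282/(1+2.2282) ≈ 0.69.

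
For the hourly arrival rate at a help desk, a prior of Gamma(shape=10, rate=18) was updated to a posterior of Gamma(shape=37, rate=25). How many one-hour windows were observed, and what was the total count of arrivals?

Gamma–Poisson conjugacy: posterior shape = α + Σxᵢ, posterior rate = β + n.
Matching: Σxᵢ = 37 − 10 = 27 and n = 25 − 18 = 7.

n = 7 one-hour windows with total 27 arrivals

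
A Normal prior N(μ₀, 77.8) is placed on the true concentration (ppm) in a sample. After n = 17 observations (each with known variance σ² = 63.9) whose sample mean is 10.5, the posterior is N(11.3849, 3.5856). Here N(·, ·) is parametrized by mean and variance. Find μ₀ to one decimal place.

The posterior mean is a precision-weighted average: μ_n = (τ₀μ₀ + τ_data·x̄)/(τ₀+τ_data), with τ₀=1/σ₀² and τ_data=n/σ².
Here τ₀ = 1/77.8 = 0.012853 and τ_data = 17/63.9 = 0.266041, so τ_n = 0.278894.
Rearranging for μ₀: μ₀ = (μ_n·τ_n − τ_data·x̄)/τ₀ = (11.3849·0.278894 − 0.266041·10.5) / 0.012853 = 0.381750/0.012853 ≈ 29.7.

μ₀ = 29.7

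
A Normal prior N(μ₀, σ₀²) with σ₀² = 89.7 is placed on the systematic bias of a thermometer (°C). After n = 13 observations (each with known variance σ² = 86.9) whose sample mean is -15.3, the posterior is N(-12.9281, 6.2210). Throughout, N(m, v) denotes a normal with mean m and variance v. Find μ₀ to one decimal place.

μ₀ = 18.9

With known observation variance, the Normal–Normal posterior has precision τ_n = τ₀ + n/σ² and mean μ_n = (τ₀μ₀ + (n/σ²)x̄)/τ_n.
Here τ₀ = 1/89.7 = 0.011148 and τ_data = 13/86.9 = 0.149597, so τ_n = 0.160745.
Rearranging for μ₀: μ₀ = (μ_n·τ_n − τ_data·x̄)/τ₀ = (-12.9281·0.160745 − 0.149597·-15.3) / 0.011148 = 0.210707/0.011148 ≈ 18.9.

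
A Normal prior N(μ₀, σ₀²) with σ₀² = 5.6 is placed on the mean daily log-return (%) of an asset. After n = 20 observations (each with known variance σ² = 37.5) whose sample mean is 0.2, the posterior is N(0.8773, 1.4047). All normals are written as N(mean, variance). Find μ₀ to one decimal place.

With known observation variance, the Normal–Normal posterior has precision τ_n = τ₀ + n/σ² and mean μ_n = (τ₀μ₀ + (n/σ²)x̄)/τ_n.
Here τ₀ = 1/5.6 = 0.178571 and τ_data = 20/37.5 = 0.533333, so τ_n = 0.711904.
Rearranging for μ₀: μ₀ = (μ_n·τ_n − τ_data·x̄)/τ₀ = (0.8773·0.711904 − 0.533333·0.2) / 0.178571 = 0.517887/0.178571 ≈ 2.9.

μ₀ = 2.9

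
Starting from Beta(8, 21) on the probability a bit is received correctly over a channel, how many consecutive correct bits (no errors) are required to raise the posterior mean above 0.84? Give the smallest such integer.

After k correct bits and 0 errors the posterior is Beta(8+k, 21), with mean (8+k)/(8+21+k).
Set (8+k)/(29+k) > 0.84 and solve: k > (0.84·29 − 8)/(1 − 0.84) = 102.250.
The smallest integer exceeding 102.250 is 103.

k = 103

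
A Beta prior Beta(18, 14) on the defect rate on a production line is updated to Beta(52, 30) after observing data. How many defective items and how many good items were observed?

34 defective items and 16 good items

A Beta(α, β) prior with s successes and f failures in binomial data gives a Beta(α+s, β+f) posterior.
So s = 52 − 18 = 34 and f = 30 − 14 = 16.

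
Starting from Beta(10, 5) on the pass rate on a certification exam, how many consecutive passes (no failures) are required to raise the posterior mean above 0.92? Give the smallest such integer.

After k passes and 0 failures the posterior is Beta(10+k, 5), with mean (10+k)/(10+5+k).
Set (10+k)/(15+k) > 0.92 and solve: k > (0.92·15 − 10)/(1 − 0.92) = 47.500.
The smallest integer exceeding 47.500 is 48.

k = 48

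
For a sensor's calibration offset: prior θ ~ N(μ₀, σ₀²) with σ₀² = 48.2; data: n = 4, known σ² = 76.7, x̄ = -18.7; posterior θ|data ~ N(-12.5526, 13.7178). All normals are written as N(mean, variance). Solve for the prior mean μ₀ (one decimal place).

With known observation variance, the Normal–Normal posterior has precision τ_n = τ₀ + n/σ² and mean μ_n = (τ₀μ₀ + (n/σ²)x̄)/τ_n.
Here τ₀ = 1/48.2 = 0.020747 and τ_data = 4/76.7 = 0.052151, so τ_n = 0.072898.
Rearranging for μ₀: μ₀ = (μ_n·τ_n − τ_data·x̄)/τ₀ = (-12.5526·0.072898 − 0.052151·-18.7) / 0.020747 = 0.060164/0.020747 ≈ 2.9.

μ₀ = 2.9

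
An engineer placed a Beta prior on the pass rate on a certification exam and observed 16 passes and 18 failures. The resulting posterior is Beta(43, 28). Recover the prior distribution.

A Beta(α, β) prior with s successes and f failures in binomial data gives a Beta(α+s, β+f) posterior.
Subtract the data counts: 43−16=27, 28−18=10.

Beta(27, 10)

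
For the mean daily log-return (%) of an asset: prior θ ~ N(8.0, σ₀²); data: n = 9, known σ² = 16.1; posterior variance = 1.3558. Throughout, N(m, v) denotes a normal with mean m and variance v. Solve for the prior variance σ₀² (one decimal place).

Posterior precision equals prior precision plus data precision: 1/σ_n² = 1/σ₀² + n/σ².
So 1/σ₀² = 1/1.3558 − 9/16.1 = 0.737572 − 0.559006 = 0.178566.
Hence σ₀² = 1/0.178566 ≈ 5.6.

σ₀² = 5.6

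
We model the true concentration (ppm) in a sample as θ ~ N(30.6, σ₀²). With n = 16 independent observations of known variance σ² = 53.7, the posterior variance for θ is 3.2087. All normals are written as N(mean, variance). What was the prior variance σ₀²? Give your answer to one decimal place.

Posterior precision equals prior precision plus data precision: 1/σ_n² = 1/σ₀² + n/σ².
So 1/σ₀² = 1/3.2087 − 16/53.7 = 0.311653 − 0.297952 = 0.013701.
Hence σ₀² = 1/0.013701 ≈ 73.0.

σ₀² = 73.0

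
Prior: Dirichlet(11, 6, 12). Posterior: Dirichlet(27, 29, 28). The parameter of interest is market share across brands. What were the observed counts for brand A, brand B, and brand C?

counts (16, 23, 16)

For a Dirichlet(α) prior with multinomial counts c, the posterior is Dirichlet(α + c) componentwise.
Counts are posterior − prior componentwise: 27−11=16, 29−6=23, 28−12=16.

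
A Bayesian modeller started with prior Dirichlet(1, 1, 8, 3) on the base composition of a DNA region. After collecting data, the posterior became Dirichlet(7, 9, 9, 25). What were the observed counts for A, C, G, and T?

counts (6, 8, 1, 22)

For a Dirichlet(α) prior with multinomial counts c, the posterior is Dirichlet(α + c) componentwise.
Counts are posterior − prior componentwise: 7−1=6, 9−1=8, 9−8=1, 25−3=22.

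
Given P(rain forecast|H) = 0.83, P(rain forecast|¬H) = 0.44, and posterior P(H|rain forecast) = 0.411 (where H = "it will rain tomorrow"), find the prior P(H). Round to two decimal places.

P(H) = 0.27

In odds form, posterior odds = prior odds × likelihood ratio, so prior odds = posterior odds ÷ LR.
Posterior odds = 0.411/(1−0.411) = 0.6978. LR = 0.83/0.44 = 1.8864.
Prior odds = 0.6978/1.8864 = 0.3699, so P(H) = 0.3699/(1+0.3699) ≈ 0.27.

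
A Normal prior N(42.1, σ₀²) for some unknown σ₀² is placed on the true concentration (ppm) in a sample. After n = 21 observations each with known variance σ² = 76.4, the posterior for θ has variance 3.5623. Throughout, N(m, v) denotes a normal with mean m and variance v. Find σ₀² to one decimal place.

Posterior precision equals prior precision plus data precision: 1/σ_n² = 1/σ₀² + n/σ².
So 1/σ₀² = 1/3.5623 − 21/76.4 = 0.280718 − 0.274869 = 0.005849.
Hence σ₀² = 1/0.005849 ≈ 171.0.

σ₀² = 171.0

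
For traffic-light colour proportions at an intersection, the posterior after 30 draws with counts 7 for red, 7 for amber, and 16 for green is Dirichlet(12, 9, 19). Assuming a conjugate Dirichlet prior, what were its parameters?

For a Dirichlet(α) prior with multinomial counts c, the posterior is Dirichlet(α + c) componentwise.
Subtract each count from the matching posterior parameter: 12−7=5, 9−7=2, 19−16=3.

Dirichlet(5, 2, 3)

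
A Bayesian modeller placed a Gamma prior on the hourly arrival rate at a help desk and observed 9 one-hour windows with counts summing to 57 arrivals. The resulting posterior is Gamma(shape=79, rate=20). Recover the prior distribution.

Gamma(shape=22, rate=11)

A Gamma(α, β) prior (rate parametrization) on a Poisson rate with n observations summing to S gives posterior Gamma(α+S, β+n).
So α = 79 − 57 = 22 and β = 20 − 9 = 11.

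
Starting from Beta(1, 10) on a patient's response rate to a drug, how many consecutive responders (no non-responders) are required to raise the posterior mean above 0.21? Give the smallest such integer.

After k responders and 0 non-responders the posterior is Beta(1+k, 10), with mean (1+k)/(1+10+k).
Set (1+k)/(11+k) > 0.21 and solve: k > (0.21·11 − 1)/(1 − 0.21) = 1.658.
The smallest integer exceeding 1.658 is 2.

k = 2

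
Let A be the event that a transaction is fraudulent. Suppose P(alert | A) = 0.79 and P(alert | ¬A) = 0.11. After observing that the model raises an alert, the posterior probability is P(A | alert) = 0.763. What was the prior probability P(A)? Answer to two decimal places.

P(A) = 0.31

In odds form, posterior odds = prior odds × likelihood ratio, so prior odds = posterior odds ÷ LR.
Posterior odds = 0.763/(1−0.763) = 3.2194. LR = 0.79/0.11 = 7.1818.
Prior odds = 3.2194/7.1818 = 0.4483, so P(A) = 0.4483/(1+0.4483) ≈ 0.31.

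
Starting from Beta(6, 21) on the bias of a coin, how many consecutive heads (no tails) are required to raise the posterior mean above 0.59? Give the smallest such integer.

k = 25

After k heads and 0 tails the posterior is Beta(6+k, 21), with mean (6+k)/(6+21+k).
Set (6+k)/(27+k) > 0.59 and solve: k > (0.59·27 − 6)/(1 − 0.59) = 24.220.
The smallest integer exceeding 24.220 is 25.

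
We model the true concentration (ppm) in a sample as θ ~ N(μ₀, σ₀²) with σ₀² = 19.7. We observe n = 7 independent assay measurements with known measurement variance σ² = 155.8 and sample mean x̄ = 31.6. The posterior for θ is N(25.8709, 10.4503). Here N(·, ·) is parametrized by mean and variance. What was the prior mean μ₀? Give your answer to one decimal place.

The posterior mean is a precision-weighted average: μ_n = (τ₀μ₀ + τ_data·x̄)/(τ₀+τ_data), with τ₀=1/σ₀² and τ_data=n/σ².
Here τ₀ = 1/19.7 = 0.050761 and τ_data = 7/155.8 = 0.044929, so τ_n = 0.095690.
Rearranging for μ₀: μ₀ = (μ_n·τ_n − τ_data·x̄)/τ₀ = (25.8709·0.095690 − 0.044929·31.6) / 0.050761 = 1.055830/0.050761 ≈ 20.8.

μ₀ = 20.8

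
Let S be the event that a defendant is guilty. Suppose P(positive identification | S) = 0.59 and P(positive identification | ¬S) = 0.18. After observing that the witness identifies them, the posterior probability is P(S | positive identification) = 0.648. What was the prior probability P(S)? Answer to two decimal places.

P(S) = 0.36

Bayes' rule in odds form gives O(S|E) = O(S)·[P(E|S)/P(E|¬S)], hence O(S) = O(S|E)/LR.
Posterior odds = 0.648/(1−0.648) = 1.8409. LR = 0.59/0.18 = 3.2778.
Prior odds = 1.8409/3.2778 = 0.5616, so P(S) = 0.5616/(1+0.5616) ≈ 0.36.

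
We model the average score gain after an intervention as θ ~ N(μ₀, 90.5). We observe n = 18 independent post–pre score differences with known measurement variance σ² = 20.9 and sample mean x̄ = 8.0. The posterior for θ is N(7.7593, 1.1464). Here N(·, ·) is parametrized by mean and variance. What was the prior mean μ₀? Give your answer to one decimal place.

μ₀ = -11.0

With known observation variance, the Normal–Normal posterior has precision τ_n = τ₀ + n/σ² and mean μ_n = (τ₀μ₀ + (n/σ²)x̄)/τ_n.
Here τ₀ = 1/90.5 = 0.011050 and τ_data = 18/20.9 = 0.861244, so τ_n = 0.872294.
Rearranging for μ₀: μ₀ = (μ_n·τ_n − τ_data·x̄)/τ₀ = (7.7593·0.872294 − 0.861244·8.0) / 0.011050 = -0.121561/0.011050 ≈ -11.0.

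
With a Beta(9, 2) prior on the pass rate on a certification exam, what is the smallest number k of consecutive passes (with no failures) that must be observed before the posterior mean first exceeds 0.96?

After k passes and 0 failures the posterior is Beta(9+k, 2), with mean (9+k)/(9+2+k).
Set (9+k)/(11+k) > 0.96 and solve: k > (0.96·11 − 9)/(1 − 0.96) = 39.000.
The smallest integer exceeding 39.000 is 40.

k = 40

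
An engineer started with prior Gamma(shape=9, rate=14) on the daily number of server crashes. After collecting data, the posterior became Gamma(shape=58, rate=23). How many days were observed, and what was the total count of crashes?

n = 9 days with total 49 crashes

A Gamma(α, β) prior (rate parametrization) on a Poisson rate with n observations summing to S gives posterior Gamma(α+S, β+n).
Matching: Σxᵢ = 58 − 9 = 49 and n = 23 − 14 = 9.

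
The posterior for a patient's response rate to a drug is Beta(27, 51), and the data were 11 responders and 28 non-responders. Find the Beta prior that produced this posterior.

Under Beta–binomial conjugacy the posterior parameters are (a+s, b+f).
Subtract the data counts: 27−11=16, 51−28=23.

Beta(16, 23)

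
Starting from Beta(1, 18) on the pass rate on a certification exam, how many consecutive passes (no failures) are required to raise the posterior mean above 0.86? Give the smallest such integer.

k = 110

After k passes and 0 failures the posterior is Beta(1+k, 18), with mean (1+k)/(1+18+k).
Set (1+k)/(19+k) > 0.86 and solve: k > (0.86·19 − 1)/(1 − 0.86) = 109.571.
The smallest integer exceeding 109.571 is 110.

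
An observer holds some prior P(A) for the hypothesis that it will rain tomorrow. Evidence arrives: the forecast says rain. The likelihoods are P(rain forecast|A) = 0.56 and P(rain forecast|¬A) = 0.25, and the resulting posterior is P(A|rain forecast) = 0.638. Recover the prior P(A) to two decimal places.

In odds form, posterior odds = prior odds × likelihood ratio, so prior odds = posterior odds ÷ LR.
Posterior odds = 0.638/(1−0.638) = 1.7624. LR = 0.56/0.25 = 2.2400.
Prior odds = 1.7624/2.2400 = 0.7868, so P(A) = 0.7868/(1+0.7868) ≈ 0.44.

P(A) = 0.44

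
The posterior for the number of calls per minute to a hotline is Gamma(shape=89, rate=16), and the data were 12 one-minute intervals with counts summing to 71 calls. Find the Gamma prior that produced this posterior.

Gamma–Poisson conjugacy: posterior shape = α + Σxᵢ, posterior rate = β + n.
So α = 89 − 71 = 18 and β = 16 − 12 = 4.

Gamma(shape=18, rate=4)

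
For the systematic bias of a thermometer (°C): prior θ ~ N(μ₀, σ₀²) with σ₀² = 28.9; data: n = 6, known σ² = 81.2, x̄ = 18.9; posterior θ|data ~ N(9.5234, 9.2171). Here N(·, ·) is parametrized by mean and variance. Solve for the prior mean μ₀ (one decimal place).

μ₀ = -10.5

With known observation variance, the Normal–Normal posterior has precision τ_n = τ₀ + n/σ² and mean μ_n = (τ₀μ₀ + (n/σ²)x̄)/τ_n.
Here τ₀ = 1/28.9 = 0.034602 and τ_data = 6/81.2 = 0.073892, so τ_n = 0.108494.
Rearranging for μ₀: μ₀ = (μ_n·τ_n − τ_data·x̄)/τ₀ = (9.5234·0.108494 − 0.073892·18.9) / 0.034602 = -0.363327/0.034602 ≈ -10.5.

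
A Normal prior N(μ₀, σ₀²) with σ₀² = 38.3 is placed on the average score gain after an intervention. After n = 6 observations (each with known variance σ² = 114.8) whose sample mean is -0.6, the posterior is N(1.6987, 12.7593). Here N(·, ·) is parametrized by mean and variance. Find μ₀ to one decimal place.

μ₀ = 6.3

The posterior mean is a precision-weighted average: μ_n = (τ₀μ₀ + τ_data·x̄)/(τ₀+τ_data), with τ₀=1/σ₀² and τ_data=n/σ².
Here τ₀ = 1/38.3 = 0.026110 and τ_data = 6/114.8 = 0.052265, so τ_n = 0.078375.
Rearranging for μ₀: μ₀ = (μ_n·τ_n − τ_data·x̄)/τ₀ = (1.6987·0.078375 − 0.052265·-0.6) / 0.026110 = 0.164495/0.026110 ≈ 6.3.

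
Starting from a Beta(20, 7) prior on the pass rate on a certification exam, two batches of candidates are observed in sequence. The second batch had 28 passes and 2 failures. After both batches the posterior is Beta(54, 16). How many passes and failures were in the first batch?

Because Beta–binomial updating is additive in the counts, the combined data contributed (α_post−α_prior, β_post−β_prior) successes and failures.
Total across both batches: 54−20=34 passes, 16−7=9 failures.
Subtract the second batch: 34−28=6 passes and 9−2=7 failures.

6 passes and 7 failures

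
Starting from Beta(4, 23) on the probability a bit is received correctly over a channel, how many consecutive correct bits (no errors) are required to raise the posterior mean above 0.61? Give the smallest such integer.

After k correct bits and 0 errors the posterior is Beta(4+k, 23), with mean (4+k)/(4+23+k).
Set (4+k)/(27+k) > 0.61 and solve: k > (0.61·27 − 4)/(1 − 0.61) = 31.974.
The smallest integer exceeding 31.974 is 32.

k = 32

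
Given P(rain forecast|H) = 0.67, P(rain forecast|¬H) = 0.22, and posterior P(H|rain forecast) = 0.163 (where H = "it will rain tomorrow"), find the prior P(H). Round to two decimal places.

In odds form, posterior odds = prior odds × likelihood ratio, so prior odds = posterior odds ÷ LR.
Posterior odds = 0.163/(1−0.163) = 0.1947. LR = 0.67/0.22 = 3.0455.
Prior odds = 0.1947/3.0455 = 0.0639, so P(H) = 0.0639/(1+0.0639) ≈ 0.06.

P(H) = 0.06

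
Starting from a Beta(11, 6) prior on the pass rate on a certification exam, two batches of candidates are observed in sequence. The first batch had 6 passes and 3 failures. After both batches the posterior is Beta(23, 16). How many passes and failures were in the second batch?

6 passes and 7 failures

Because Beta–binomial updating is additive in the counts, the combined data contributed (α_post−α_prior, β_post−β_prior) successes and failures.
Total across both batches: 23−11=12 passes, 16−6=10 failures.
Subtract the first batch: 12−6=6 passes and 10−3=7 failures.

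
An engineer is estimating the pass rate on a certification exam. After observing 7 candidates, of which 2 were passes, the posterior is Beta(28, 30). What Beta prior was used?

Beta(26, 25)

A Beta(a, b) prior with s successes and f failures in binomial data gives a Beta(a+s, b+f) posterior.
Subtract the data counts: 28−2=26, 30−5=25.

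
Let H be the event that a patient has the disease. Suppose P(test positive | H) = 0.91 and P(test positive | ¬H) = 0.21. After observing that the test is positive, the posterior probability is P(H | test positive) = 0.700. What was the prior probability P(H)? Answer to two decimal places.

P(H) = 0.35

Bayes' rule in odds form gives O(H|E) = O(H)·[P(E|H)/P(E|¬H)], hence O(H) = O(H|E)/LR.
Posterior odds = 0.700/(1−0.700) = 2.3333. LR = 0.91/0.21 = 4.3333.
Prior odds = 2.3333/4.3333 = 0.5385, so P(H) = 0.5385/(1+0.5385) ≈ 0.35.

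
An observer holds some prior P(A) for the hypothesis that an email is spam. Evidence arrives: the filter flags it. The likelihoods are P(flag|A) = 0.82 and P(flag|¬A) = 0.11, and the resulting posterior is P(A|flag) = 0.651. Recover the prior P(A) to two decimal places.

In odds form, posterior odds = prior odds × likelihood ratio, so prior odds = posterior odds ÷ LR.
Posterior odds = 0.651/(1−0.651) = 1.8653. LR = 0.82/0.11 = 7.4545.
Prior odds = 1.8653/7.4545 = 0.2502, so P(A) = 0.2502/(1+0.2502) ≈ 0.20.

P(A) = 0.20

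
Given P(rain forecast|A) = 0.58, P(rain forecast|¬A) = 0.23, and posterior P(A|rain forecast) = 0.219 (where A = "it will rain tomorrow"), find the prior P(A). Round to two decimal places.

Bayes' rule in odds form gives O(A|E) = O(A)·[P(E|A)/P(E|¬A)], hence O(A) = O(A|E)/LR.
Posterior odds = 0.219/(1−0.219) = 0.2804. LR = 0.58/0.23 = 2.5217.
Prior odds = 0.2804/2.5217 = 0.1112, so P(A) = 0.1112/(1+0.1112) ≈ 0.10.

P(A) = 0.10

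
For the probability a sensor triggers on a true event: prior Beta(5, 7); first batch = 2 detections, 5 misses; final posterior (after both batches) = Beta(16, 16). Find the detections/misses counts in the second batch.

9 detections and 4 misses

Sequential conjugate updates are equivalent to a single update on the pooled data, so total successes = posterior α − prior α and total failures = posterior β − prior β.
Total across both batches: 16−5=11 detections, 16−7=9 misses.
Subtract the first batch: 11−2=9 detections and 9−5=4 misses.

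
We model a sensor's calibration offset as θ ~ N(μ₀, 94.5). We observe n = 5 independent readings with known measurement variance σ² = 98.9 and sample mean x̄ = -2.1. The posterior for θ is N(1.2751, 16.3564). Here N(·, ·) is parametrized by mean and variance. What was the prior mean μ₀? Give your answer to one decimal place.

With known observation variance, the Normal–Normal posterior has precision τ_n = τ₀ + n/σ² and mean μ_n = (τ₀μ₀ + (n/σ²)x̄)/τ_n.
Here τ₀ = 1/94.5 = 0.010582 and τ_data = 5/98.9 = 0.050556, so τ_n = 0.061138.
Rearranging for μ₀: μ₀ = (μ_n·τ_n − τ_data·x̄)/τ₀ = (1.2751·0.061138 − 0.050556·-2.1) / 0.010582 = 0.184125/0.010582 ≈ 17.4.

μ₀ = 17.4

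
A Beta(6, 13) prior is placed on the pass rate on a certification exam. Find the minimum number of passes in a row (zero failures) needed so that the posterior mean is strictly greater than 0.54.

After k passes and 0 failures the posterior is Beta(6+k, 13), with mean (6+k)/(6+13+k).
Set (6+k)/(19+k) > 0.54 and solve: k > (0.54·19 − 6)/(1 − 0.54) = 9.261.
The smallest integer exceeding 9.261 is 10.

k = 10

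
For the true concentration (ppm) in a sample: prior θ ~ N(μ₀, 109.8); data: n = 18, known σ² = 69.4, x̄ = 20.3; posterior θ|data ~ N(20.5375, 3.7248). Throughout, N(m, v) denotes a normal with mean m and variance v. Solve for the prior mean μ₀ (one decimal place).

μ₀ = 27.3

The posterior mean is a precision-weighted average: μ_n = (τ₀μ₀ + τ_data·x̄)/(τ₀+τ_data), with τ₀=1/σ₀² and τ_data=n/σ².
Here τ₀ = 1/109.8 = 0.009107 and τ_data = 18/69.4 = 0.259366, so τ_n = 0.268473.
Rearranging for μ₀: μ₀ = (μ_n·τ_n − τ_data·x̄)/τ₀ = (20.5375·0.268473 − 0.259366·20.3) / 0.009107 = 0.248634/0.009107 ≈ 27.3.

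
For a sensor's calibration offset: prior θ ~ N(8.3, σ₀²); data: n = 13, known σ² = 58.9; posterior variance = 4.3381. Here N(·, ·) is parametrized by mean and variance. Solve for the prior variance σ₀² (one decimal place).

For the Normal–Normal model with known σ², precisions add: τ_n = τ₀ + n/σ².
So 1/σ₀² = 1/4.3381 − 13/58.9 = 0.230516 − 0.220713 = 0.009803.
Hence σ₀² = 1/0.009803 ≈ 102.0.

σ₀² = 102.0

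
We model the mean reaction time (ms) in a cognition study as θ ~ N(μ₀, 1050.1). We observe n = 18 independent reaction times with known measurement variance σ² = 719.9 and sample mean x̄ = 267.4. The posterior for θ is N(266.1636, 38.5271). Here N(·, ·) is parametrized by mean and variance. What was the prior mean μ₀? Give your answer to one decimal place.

With known observation variance, the Normal–Normal posterior has precision τ_n = τ₀ + n/σ² and mean μ_n = (τ₀μ₀ + (n/σ²)x̄)/τ_n.
Here τ₀ = 1/1050.1 = 0.000952 and τ_data = 18/719.9 = 0.025003, so τ_n = 0.025955.
Rearranging for μ₀: μ₀ = (μ_n·τ_n − τ_data·x̄)/τ₀ = (266.1636·0.025955 − 0.025003·267.4) / 0.000952 = 0.222474/0.000952 ≈ 233.7.

μ₀ = 233.7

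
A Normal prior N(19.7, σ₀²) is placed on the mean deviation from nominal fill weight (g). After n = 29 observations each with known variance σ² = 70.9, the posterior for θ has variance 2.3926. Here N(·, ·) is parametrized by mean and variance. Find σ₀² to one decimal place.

σ₀² = 112.0

Posterior precision equals prior precision plus data precision: 1/σ_n² = 1/σ₀² + n/σ².
So 1/σ₀² = 1/2.3926 − 29/70.9 = 0.417955 − 0.409027 = 0.008928.
Hence σ₀² = 1/0.008928 ≈ 112.0.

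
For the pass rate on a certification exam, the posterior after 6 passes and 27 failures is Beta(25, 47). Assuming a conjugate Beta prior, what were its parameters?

Under Beta–binomial conjugacy the posterior parameters are (α+s, β+f).
Subtract the data counts: 25−6=19, 47−27=20.

Beta(19, 20)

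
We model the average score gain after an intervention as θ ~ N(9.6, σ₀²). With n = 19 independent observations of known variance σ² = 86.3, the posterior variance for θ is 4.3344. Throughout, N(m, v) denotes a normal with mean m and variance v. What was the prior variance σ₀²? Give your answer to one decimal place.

Posterior precision equals prior precision plus data precision: 1/σ_n² = 1/σ₀² + n/σ².
So 1/σ₀² = 1/4.3344 − 19/86.3 = 0.230712 − 0.220162 = 0.010550.
Hence σ₀² = 1/0.010550 ≈ 94.8.

σ₀² = 94.8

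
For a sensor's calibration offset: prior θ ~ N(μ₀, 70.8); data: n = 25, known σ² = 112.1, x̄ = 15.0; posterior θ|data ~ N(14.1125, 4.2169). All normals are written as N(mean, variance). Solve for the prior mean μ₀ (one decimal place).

With known observation variance, the Normal–Normal posterior has precision τ_n = τ₀ + n/σ² and mean μ_n = (τ₀μ₀ + (n/σ²)x̄)/τ_n.
Here τ₀ = 1/70.8 = 0.014124 and τ_data = 25/112.1 = 0.223015, so τ_n = 0.237139.
Rearranging for μ₀: μ₀ = (μ_n·τ_n − τ_data·x̄)/τ₀ = (14.1125·0.237139 − 0.223015·15.0) / 0.014124 = 0.001399/0.014124 ≈ 0.1.

μ₀ = 0.1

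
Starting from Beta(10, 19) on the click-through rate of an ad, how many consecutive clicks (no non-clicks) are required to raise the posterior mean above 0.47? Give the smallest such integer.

After k clicks and 0 non-clicks the posterior is Beta(10+k, 19), with mean (10+k)/(10+19+k).
Set (10+k)/(29+k) > 0.47 and solve: k > (0.47·29 − 10)/(1 − 0.47) = 6.849.
The smallest integer exceeding 6.849 is 7.

k = 7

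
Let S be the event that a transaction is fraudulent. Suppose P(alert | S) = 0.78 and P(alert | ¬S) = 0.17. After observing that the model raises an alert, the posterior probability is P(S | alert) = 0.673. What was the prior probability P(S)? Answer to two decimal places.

Bayes' rule in odds form gives O(S|E) = O(S)·[P(E|S)/P(E|¬S)], hence O(S) = O(S|E)/LR.
Posterior odds = 0.673/(1−0.673) = 2.0581. LR = 0.78/0.17 = 4.5882.
Prior odds = 2.0581/4.5882 = 0.4486, so P(S) = 0.4486/(1+0.4486) ≈ 0.31.

P(S) = 0.31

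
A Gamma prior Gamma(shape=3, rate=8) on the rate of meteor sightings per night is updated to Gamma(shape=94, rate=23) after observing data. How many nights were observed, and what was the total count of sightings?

n = 15 nights with total 91 sightings

Gamma–Poisson conjugacy: posterior shape = α + Σxᵢ, posterior rate = β + n.
Matching: Σxᵢ = 94 − 3 = 91 and n = 23 − 8 = 15.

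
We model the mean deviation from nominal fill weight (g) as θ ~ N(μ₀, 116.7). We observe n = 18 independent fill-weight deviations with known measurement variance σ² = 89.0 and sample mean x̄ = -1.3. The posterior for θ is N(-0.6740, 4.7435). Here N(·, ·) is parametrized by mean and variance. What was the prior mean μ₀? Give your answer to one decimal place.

μ₀ = 14.1

The posterior mean is a precision-weighted average: μ_n = (τ₀μ₀ + τ_data·x̄)/(τ₀+τ_data), with τ₀=1/σ₀² and τ_data=n/σ².
Here τ₀ = 1/116.7 = 0.008569 and τ_data = 18/89.0 = 0.202247, so τ_n = 0.210816.
Rearranging for μ₀: μ₀ = (μ_n·τ_n − τ_data·x̄)/τ₀ = (-0.6740·0.210816 − 0.202247·-1.3) / 0.008569 = 0.120831/0.008569 ≈ 14.1.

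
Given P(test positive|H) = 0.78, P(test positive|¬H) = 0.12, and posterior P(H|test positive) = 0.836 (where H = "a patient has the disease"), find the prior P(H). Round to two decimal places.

In odds form, posterior odds = prior odds × likelihood ratio, so prior odds = posterior odds ÷ LR.
Posterior odds = 0.836/(1−0.836) = 5.0976. LR = 0.78/0.12 = 6.5000.
Prior odds = 5.0976/6.5000 = 0.7842, so P(H) = 0.7842/(1+0.7842) ≈ 0.44.

P(H) = 0.44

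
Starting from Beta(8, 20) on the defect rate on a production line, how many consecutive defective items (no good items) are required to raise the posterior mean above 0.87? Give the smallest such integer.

k = 126

After k defective items and 0 good items the posterior is Beta(8+k, 20), with mean (8+k)/(8+20+k).
Set (8+k)/(28+k) > 0.87 and solve: k > (0.87·28 − 8)/(1 − 0.87) = 125.846.
The smallest integer exceeding 125.846 is 126, and checking k=126: (134)/(154) = 0.8701 > 0.87.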